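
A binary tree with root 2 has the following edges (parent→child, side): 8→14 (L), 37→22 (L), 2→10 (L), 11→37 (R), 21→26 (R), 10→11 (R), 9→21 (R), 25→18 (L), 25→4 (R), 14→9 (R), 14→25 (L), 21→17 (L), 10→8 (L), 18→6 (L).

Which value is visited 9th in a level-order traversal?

22

Level-order visits nodes level by level from the root, left to right within each level.
Level 0: 2
Level 1: 10
Level 2: 8, 11
Level 3: 14, 37
Level 4: 25, 9, 22
Level 5: 18, 4, 21
Level 6: 6, 17, 26
Full level-order sequence: 2, 10, 8, 11, 14, 37, 25, 9, 22, 18, 4, 21, 6, 17, 26.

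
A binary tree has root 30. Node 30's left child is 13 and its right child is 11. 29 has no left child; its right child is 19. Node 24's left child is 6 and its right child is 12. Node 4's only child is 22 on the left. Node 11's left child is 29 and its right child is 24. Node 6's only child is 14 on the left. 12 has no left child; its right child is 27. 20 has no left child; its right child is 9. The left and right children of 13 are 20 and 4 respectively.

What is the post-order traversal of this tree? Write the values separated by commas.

9, 20, 22, 4, 13, 19, 29, 14, 6, 27, 12, 24, 11, 30

Post-order visits the left subtree, then the right subtree, then the node.
At 30: go left to 13.
  At 13: go left to 20.
    At 20: no left child.
    At 20: go right to 9.
      9 is a leaf — visit 9.
    Visit 20.
  At 13: go right to 4.
    At 4: go left to 22.
      22 is a leaf — visit 22.
    At 4: no right child.
    Visit 4.
  Visit 13.
At 30: go right to 11.
  At 11: go left to 29.
    At 29: no left child.
    At 29: go right to 19.
      19 is a leaf — visit 19.
    Visit 29.
  At 11: go right to 24.
    At 24: go left to 6.
      At 6: go left to 14.
        14 is a leaf — visit 14.
      At 6: no right child.
      Visit 6.
    At 24: go right to 12.
      At 12: no left child.
      At 12: go right to 27.
        27 is a leaf — visit 27.
      Visit 12.
    Visit 24.
  Visit 11.
Visit 30.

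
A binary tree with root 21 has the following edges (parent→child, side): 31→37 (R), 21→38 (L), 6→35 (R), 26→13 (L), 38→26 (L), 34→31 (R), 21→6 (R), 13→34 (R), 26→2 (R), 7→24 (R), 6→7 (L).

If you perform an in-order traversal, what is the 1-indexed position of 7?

In-order visits the left subtree, then the node, then the right subtree.
At 21: go left to 38.
  At 38: go left to 26.
    At 26: go left to 13.
      At 13: no left child.
      Visit 13.
      At 13: go right to 34.
        At 34: no left child.
        Visit 34.
        At 34: go right to 31.
          At 31: no left child.
          Visit 31.
          At 31: go right to 37.
            37 is a leaf — visit 37.
    Visit 26.
    At 26: go right to 2.
      2 is a leaf — visit 2.
  Visit 38.
  At 38: no right child.
Visit 21.
At 21: go right to 6.
  At 6: go left to 7.
    At 7: no left child.
    Visit 7.
    At 7: go right to 24.
      24 is a leaf — visit 24.
  Visit 6.
  At 6: go right to 35.
    35 is a leaf — visit 35.
Full in-order sequence: 13, 34, 31, 37, 26, 2, 38, 21, 7, 24, 6, 35.

9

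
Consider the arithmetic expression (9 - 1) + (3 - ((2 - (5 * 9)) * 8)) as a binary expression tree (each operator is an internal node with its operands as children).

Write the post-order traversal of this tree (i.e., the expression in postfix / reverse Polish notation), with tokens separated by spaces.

9 1 - 3 2 5 9 * - 8 * - +

Post-order on an expression tree gives postfix notation: for each operator, emit left operand, right operand, then the operator.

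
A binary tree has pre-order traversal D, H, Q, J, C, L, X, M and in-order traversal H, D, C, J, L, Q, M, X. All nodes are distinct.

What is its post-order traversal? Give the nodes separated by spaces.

H C L J M X Q D

The first element of pre-order is the root; it splits in-order into left and right subtrees.
Root D: left subtree has 1 node {H}, right has 6 {C, J, L, Q, M, X}.
  Root Q: left subtree has 3 nodes {C, J, L}, right has 2 {M, X}.
    Root J: left subtree has 1 node {C}, right has 1 {L}.
    Root X: left subtree has 1 node {M}, right has 0 { }.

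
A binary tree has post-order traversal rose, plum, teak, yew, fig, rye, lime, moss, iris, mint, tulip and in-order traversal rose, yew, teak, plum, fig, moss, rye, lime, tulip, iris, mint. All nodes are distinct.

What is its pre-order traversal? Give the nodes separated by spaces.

The last element of post-order is the root; it splits in-order into left and right subtrees.
Root tulip: left subtree has 8 nodes {rose, yew, teak, plum, fig, moss, rye, lime}, right has 2 {iris, mint}.
  Root moss: left subtree has 5 nodes {rose, yew, teak, plum, fig}, right has 2 {rye, lime}.
    Root fig: left subtree has 4 nodes {rose, yew, teak, plum}, right has 0 { }.
      Root yew: left subtree has 1 node {rose}, right has 2 {teak, plum}.
        Root teak: left subtree has 0 nodes { }, right has 1 {plum}.
    Root lime: left subtree has 1 node {rye}, right has 0 { }.
  Root mint: left subtree has 1 node {iris}, right has 0 { }.

tulip moss fig yew rose teak plum lime rye mint iris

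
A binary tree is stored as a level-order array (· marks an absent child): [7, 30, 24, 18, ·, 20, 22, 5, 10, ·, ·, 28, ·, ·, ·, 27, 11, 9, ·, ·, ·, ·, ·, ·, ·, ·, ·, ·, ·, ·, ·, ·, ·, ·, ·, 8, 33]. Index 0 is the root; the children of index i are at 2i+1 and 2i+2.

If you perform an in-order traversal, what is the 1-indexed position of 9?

6

In-order visits the left subtree, then the node, then the right subtree.
At 7: go left to 30.
  At 30: go left to 18.
    At 18: go left to 5.
      At 5: go left to 27.
        27 is a leaf — visit 27.
      Visit 5.
      At 5: go right to 11.
        11 is a leaf — visit 11.
    Visit 18.
    At 18: go right to 10.
      At 10: go left to 9.
        At 9: go left to 8.
          8 is a leaf — visit 8.
        Visit 9.
        At 9: go right to 33.
          33 is a leaf — visit 33.
      Visit 10.
      At 10: no right child.
  Visit 30.
  At 30: no right child.
Visit 7.
At 7: go right to 24.
  At 24: go left to 20.
    At 20: go left to 28.
      28 is a leaf — visit 28.
    Visit 20.
    At 20: no right child.
  Visit 24.
  At 24: go right to 22.
    22 is a leaf — visit 22.
Full in-order sequence: 27, 5, 11, 18, 8, 9, 33, 10, 30, 7, 28, 20, 24, 22.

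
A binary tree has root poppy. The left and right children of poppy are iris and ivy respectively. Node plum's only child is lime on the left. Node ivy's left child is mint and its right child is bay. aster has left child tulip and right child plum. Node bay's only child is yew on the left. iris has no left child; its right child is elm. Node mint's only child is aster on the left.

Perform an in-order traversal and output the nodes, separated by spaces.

In-order visits the left subtree, then the node, then the right subtree.
At poppy: go left to iris.
  At iris: no left child.
  Visit iris.
  At iris: go right to elm.
    elm is a leaf — visit elm.
Visit poppy.
At poppy: go right to ivy.
  At ivy: go left to mint.
    At mint: go left to aster.
      At aster: go left to tulip.
        tulip is a leaf — visit tulip.
      Visit aster.
      At aster: go right to plum.
        At plum: go left to lime.
          lime is a leaf — visit lime.
        Visit plum.
        At plum: no right child.
    Visit mint.
    At mint: no right child.
  Visit ivy.
  At ivy: go right to bay.
    At bay: go left to yew.
      yew is a leaf — visit yew.
    Visit bay.
    At bay: no right child.

iris elm poppy tulip aster lime plum mint ivy yew bay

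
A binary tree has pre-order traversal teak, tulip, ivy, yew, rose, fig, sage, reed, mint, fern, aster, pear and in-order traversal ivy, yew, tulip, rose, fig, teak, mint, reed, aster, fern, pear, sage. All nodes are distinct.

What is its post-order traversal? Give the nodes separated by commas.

The first element of pre-order is the root; it splits in-order into left and right subtrees.
Root teak: left subtree has 5 nodes {ivy, yew, tulip, rose, fig}, right has 6 {mint, reed, aster, fern, pear, sage}.
  Root tulip: left subtree has 2 nodes {ivy, yew}, right has 2 {rose, fig}.
    Root ivy: left subtree has 0 nodes { }, right has 1 {yew}.
    Root rose: left subtree has 0 nodes { }, right has 1 {fig}.
  Root sage: left subtree has 5 nodes {mint, reed, aster, fern, pear}, right has 0 { }.
    Root reed: left subtree has 1 node {mint}, right has 3 {aster, fern, pear}.
      Root fern: left subtree has 1 node {aster}, right has 1 {pear}.

yew, ivy, fig, rose, tulip, mint, aster, pear, fern, reed, sage, teak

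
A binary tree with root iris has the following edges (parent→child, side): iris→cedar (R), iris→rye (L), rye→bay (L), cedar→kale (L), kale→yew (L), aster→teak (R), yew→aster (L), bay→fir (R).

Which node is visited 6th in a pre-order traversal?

kale

Pre-order visits the node, then its left subtree, then its right subtree.
Visit iris.
At iris: go left to rye.
  Visit rye.
  At rye: go left to bay.
    Visit bay.
    At bay: no left child.
    At bay: go right to fir.
      fir is a leaf — visit fir.
  At rye: no right child.
At iris: go right to cedar.
  Visit cedar.
  At cedar: go left to kale.
    Visit kale.
    At kale: go left to yew.
      Visit yew.
      At yew: go left to aster.
        Visit aster.
        At aster: no left child.
        At aster: go right to teak.
          teak is a leaf — visit teak.
      At yew: no right child.
    At kale: no right child.
  At cedar: no right child.
Full pre-order sequence: iris, rye, bay, fir, cedar, kale, yew, aster, teak.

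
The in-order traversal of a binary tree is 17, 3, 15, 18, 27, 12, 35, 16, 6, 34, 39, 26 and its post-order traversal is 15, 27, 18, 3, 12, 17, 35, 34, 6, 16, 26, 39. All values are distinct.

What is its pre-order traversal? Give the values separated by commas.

The last element of post-order is the root; it splits in-order into left and right subtrees.
Root 39: left subtree has 10 nodes {17, 3, 15, 18, 27, 12, 35, 16, 6, 34}, right has 1 {26}.
  Root 16: left subtree has 7 nodes {17, 3, 15, 18, 27, 12, 35}, right has 2 {6, 34}.
    Root 35: left subtree has 6 nodes {17, 3, 15, 18, 27, 12}, right has 0 { }.
      Root 17: left subtree has 0 nodes { }, right has 5 {3, 15, 18, 27, 12}.
        Root 12: left subtree has 4 nodes {3, 15, 18, 27}, right has 0 { }.
          Root 3: left subtree has 0 nodes { }, right has 3 {15, 18, 27}.
            Root 18: left subtree has 1 node {15}, right has 1 {27}.
    Root 6: left subtree has 0 nodes { }, right has 1 {34}.

39, 16, 35, 17, 12, 3, 18, 15, 27, 6, 34, 26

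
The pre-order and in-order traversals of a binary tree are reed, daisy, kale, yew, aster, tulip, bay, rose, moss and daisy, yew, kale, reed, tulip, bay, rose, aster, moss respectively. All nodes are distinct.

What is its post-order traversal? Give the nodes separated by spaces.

yew kale daisy rose bay tulip moss aster reed

The first element of pre-order is the root; it splits in-order into left and right subtrees.
Root reed: left subtree has 3 nodes {daisy, yew, kale}, right has 5 {tulip, bay, rose, aster, moss}.
  Root daisy: left subtree has 0 nodes { }, right has 2 {yew, kale}.
    Root kale: left subtree has 1 node {yew}, right has 0 { }.
  Root aster: left subtree has 3 nodes {tulip, bay, rose}, right has 1 {moss}.
    Root tulip: left subtree has 0 nodes { }, right has 2 {bay, rose}.
      Root bay: left subtree has 0 nodes { }, right has 1 {rose}.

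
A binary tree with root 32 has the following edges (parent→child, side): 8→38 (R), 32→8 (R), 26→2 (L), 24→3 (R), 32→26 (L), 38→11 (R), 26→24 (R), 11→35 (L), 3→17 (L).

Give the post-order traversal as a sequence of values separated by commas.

2, 17, 3, 24, 26, 35, 11, 38, 8, 32

Post-order visits the left subtree, then the right subtree, then the node.
At 32: go left to 26.
  At 26: go left to 2.
    2 is a leaf — visit 2.
  At 26: go right to 24.
    At 24: no left child.
    At 24: go right to 3.
      At 3: go left to 17.
        17 is a leaf — visit 17.
      At 3: no right child.
      Visit 3.
    Visit 24.
  Visit 26.
At 32: go right to 8.
  At 8: no left child.
  At 8: go right to 38.
    At 38: no left child.
    At 38: go right to 11.
      At 11: go left to 35.
        35 is a leaf — visit 35.
      At 11: no right child.
      Visit 11.
    Visit 38.
  Visit 8.
Visit 32.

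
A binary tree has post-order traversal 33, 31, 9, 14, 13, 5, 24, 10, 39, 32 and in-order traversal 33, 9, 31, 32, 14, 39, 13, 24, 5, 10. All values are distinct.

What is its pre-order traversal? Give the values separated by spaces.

The last element of post-order is the root; it splits in-order into left and right subtrees.
Root 32: left subtree has 3 nodes {33, 9, 31}, right has 6 {14, 39, 13, 24, 5, 10}.
  Root 9: left subtree has 1 node {33}, right has 1 {31}.
  Root 39: left subtree has 1 node {14}, right has 4 {13, 24, 5, 10}.
    Root 10: left subtree has 3 nodes {13, 24, 5}, right has 0 { }.
      Root 24: left subtree has 1 node {13}, right has 1 {5}.

32 9 33 31 39 14 10 24 13 5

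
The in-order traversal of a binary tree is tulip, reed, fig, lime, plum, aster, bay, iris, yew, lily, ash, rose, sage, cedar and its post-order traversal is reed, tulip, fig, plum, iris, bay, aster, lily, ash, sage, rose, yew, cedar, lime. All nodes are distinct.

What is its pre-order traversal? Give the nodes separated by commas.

The last element of post-order is the root; it splits in-order into left and right subtrees.
Root lime: left subtree has 3 nodes {tulip, reed, fig}, right has 10 {plum, aster, bay, iris, yew, lily, ash, rose, sage, cedar}.
  Root fig: left subtree has 2 nodes {tulip, reed}, right has 0 { }.
    Root tulip: left subtree has 0 nodes { }, right has 1 {reed}.
  Root cedar: left subtree has 9 nodes {plum, aster, bay, iris, yew, lily, ash, rose, sage}, right has 0 { }.
    Root yew: left subtree has 4 nodes {plum, aster, bay, iris}, right has 4 {lily, ash, rose, sage}.
      Root aster: left subtree has 1 node {plum}, right has 2 {bay, iris}.
        Root bay: left subtree has 0 nodes { }, right has 1 {iris}.
      Root rose: left subtree has 2 nodes {lily, ash}, right has 1 {sage}.
        Root ash: left subtree has 1 node {lily}, right has 0 { }.

lime, fig, tulip, reed, cedar, yew, aster, plum, bay, iris, rose, ash, lily, sage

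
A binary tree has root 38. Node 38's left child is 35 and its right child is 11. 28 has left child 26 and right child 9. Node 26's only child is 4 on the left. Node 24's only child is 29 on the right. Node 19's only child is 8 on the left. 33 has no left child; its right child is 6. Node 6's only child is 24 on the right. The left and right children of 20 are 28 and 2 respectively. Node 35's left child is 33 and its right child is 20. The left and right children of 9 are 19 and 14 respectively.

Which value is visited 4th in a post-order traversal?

Post-order visits the left subtree, then the right subtree, then the node.
At 38: go left to 35.
  At 35: go left to 33.
    At 33: no left child.
    At 33: go right to 6.
      At 6: no left child.
      At 6: go right to 24.
        At 24: no left child.
        At 24: go right to 29.
          29 is a leaf — visit 29.
        Visit 24.
      Visit 6.
    Visit 33.
  At 35: go right to 20.
    At 20: go left to 28.
      At 28: go left to 26.
        At 26: go left to 4.
          4 is a leaf — visit 4.
        At 26: no right child.
        Visit 26.
      At 28: go right to 9.
        At 9: go left to 19.
          At 19: go left to 8.
            8 is a leaf — visit 8.
          At 19: no right child.
          Visit 19.
        At 9: go right to 14.
          14 is a leaf — visit 14.
        Visit 9.
      Visit 28.
    At 20: go right to 2.
      2 is a leaf — visit 2.
    Visit 20.
  Visit 35.
At 38: go right to 11.
  11 is a leaf — visit 11.
Visit 38.
Full post-order sequence: 29, 24, 6, 33, 4, 26, 8, 19, 14, 9, 28, 2, 20, 35, 11, 38.

33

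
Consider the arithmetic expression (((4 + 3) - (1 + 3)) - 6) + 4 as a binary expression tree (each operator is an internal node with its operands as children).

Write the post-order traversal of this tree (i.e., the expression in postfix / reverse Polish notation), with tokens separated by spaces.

Post-order on an expression tree gives postfix notation: for each operator, emit left operand, right operand, then the operator.

4 3 + 1 3 + - 6 - 4 +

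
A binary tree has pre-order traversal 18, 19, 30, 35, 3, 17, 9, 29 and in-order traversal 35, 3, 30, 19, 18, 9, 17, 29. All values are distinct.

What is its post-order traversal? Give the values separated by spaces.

The first element of pre-order is the root; it splits in-order into left and right subtrees.
Root 18: left subtree has 4 nodes {35, 3, 30, 19}, right has 3 {9, 17, 29}.
  Root 19: left subtree has 3 nodes {35, 3, 30}, right has 0 { }.
    Root 30: left subtree has 2 nodes {35, 3}, right has 0 { }.
      Root 35: left subtree has 0 nodes { }, right has 1 {3}.
  Root 17: left subtree has 1 node {9}, right has 1 {29}.

3 35 30 19 9 29 17 18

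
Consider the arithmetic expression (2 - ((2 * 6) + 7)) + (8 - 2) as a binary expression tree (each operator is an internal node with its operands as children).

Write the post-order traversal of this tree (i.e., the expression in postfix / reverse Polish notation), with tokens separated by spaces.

2 2 6 * 7 + - 8 2 - +

Post-order on an expression tree gives postfix notation: for each operator, emit left operand, right operand, then the operator.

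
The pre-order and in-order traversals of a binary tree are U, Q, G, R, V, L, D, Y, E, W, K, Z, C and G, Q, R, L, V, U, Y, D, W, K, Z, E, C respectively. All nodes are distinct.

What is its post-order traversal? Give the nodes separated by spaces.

G L V R Q Y Z K W C E D U

The first element of pre-order is the root; it splits in-order into left and right subtrees.
Root U: left subtree has 5 nodes {G, Q, R, L, V}, right has 7 {Y, D, W, K, Z, E, C}.
  Root Q: left subtree has 1 node {G}, right has 3 {R, L, V}.
    Root R: left subtree has 0 nodes { }, right has 2 {L, V}.
      Root V: left subtree has 1 node {L}, right has 0 { }.
  Root D: left subtree has 1 node {Y}, right has 5 {W, K, Z, E, C}.
    Root E: left subtree has 3 nodes {W, K, Z}, right has 1 {C}.
      Root W: left subtree has 0 nodes { }, right has 2 {K, Z}.
        Root K: left subtree has 0 nodes { }, right has 1 {Z}.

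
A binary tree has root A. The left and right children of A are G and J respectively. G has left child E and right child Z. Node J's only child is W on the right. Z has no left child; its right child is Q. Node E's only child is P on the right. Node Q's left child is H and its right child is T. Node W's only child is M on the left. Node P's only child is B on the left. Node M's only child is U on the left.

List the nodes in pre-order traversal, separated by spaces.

Pre-order visits the node, then its left subtree, then its right subtree.
Visit A.
At A: go left to G.
  Visit G.
  At G: go left to E.
    Visit E.
    At E: no left child.
    At E: go right to P.
      Visit P.
      At P: go left to B.
        B is a leaf — visit B.
      At P: no right child.
  At G: go right to Z.
    Visit Z.
    At Z: no left child.
    At Z: go right to Q.
      Visit Q.
      At Q: go left to H.
        H is a leaf — visit H.
      At Q: go right to T.
        T is a leaf — visit T.
At A: go right to J.
  Visit J.
  At J: no left child.
  At J: go right to W.
    Visit W.
    At W: go left to M.
      Visit M.
      At M: go left to U.
        U is a leaf — visit U.
      At M: no right child.
    At W: no right child.

A G E P B Z Q H T J W M U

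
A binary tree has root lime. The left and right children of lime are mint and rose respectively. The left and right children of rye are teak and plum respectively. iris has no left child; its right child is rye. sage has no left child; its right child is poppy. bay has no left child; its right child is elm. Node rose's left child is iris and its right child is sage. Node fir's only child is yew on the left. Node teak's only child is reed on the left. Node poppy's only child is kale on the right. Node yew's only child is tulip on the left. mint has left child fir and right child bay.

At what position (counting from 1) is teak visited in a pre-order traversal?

11

Pre-order visits the node, then its left subtree, then its right subtree.
Visit lime.
At lime: go left to mint.
  Visit mint.
  At mint: go left to fir.
    Visit fir.
    At fir: go left to yew.
      Visit yew.
      At yew: go left to tulip.
        tulip is a leaf — visit tulip.
      At yew: no right child.
    At fir: no right child.
  At mint: go right to bay.
    Visit bay.
    At bay: no left child.
    At bay: go right to elm.
      elm is a leaf — visit elm.
At lime: go right to rose.
  Visit rose.
  At rose: go left to iris.
    Visit iris.
    At iris: no left child.
    At iris: go right to rye.
      Visit rye.
      At rye: go left to teak.
        Visit teak.
        At teak: go left to reed.
          reed is a leaf — visit reed.
        At teak: no right child.
      At rye: go right to plum.
        plum is a leaf — visit plum.
  At rose: go right to sage.
    Visit sage.
    At sage: no left child.
    At sage: go right to poppy.
      Visit poppy.
      At poppy: no left child.
      At poppy: go right to kale.
        kale is a leaf — visit kale.
Full pre-order sequence: lime, mint, fir, yew, tulip, bay, elm, rose, iris, rye, teak, reed, plum, sage, poppy, kale.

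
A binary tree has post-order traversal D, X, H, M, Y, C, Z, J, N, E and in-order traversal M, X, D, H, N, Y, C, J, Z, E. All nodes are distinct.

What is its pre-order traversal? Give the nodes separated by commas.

The last element of post-order is the root; it splits in-order into left and right subtrees.
Root E: left subtree has 9 nodes {M, X, D, H, N, Y, C, J, Z}, right has 0 { }.
  Root N: left subtree has 4 nodes {M, X, D, H}, right has 4 {Y, C, J, Z}.
    Root M: left subtree has 0 nodes { }, right has 3 {X, D, H}.
      Root H: left subtree has 2 nodes {X, D}, right has 0 { }.
        Root X: left subtree has 0 nodes { }, right has 1 {D}.
    Root J: left subtree has 2 nodes {Y, C}, right has 1 {Z}.
      Root C: left subtree has 1 node {Y}, right has 0 { }.

E, N, M, H, X, D, J, C, Y, Z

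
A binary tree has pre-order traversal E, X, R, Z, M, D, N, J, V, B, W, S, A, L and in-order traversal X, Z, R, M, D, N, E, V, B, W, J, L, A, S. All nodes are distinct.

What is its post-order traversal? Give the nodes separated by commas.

Z, N, D, M, R, X, W, B, V, L, A, S, J, E

The first element of pre-order is the root; it splits in-order into left and right subtrees.
Root E: left subtree has 6 nodes {X, Z, R, M, D, N}, right has 7 {V, B, W, J, L, A, S}.
  Root X: left subtree has 0 nodes { }, right has 5 {Z, R, M, D, N}.
    Root R: left subtree has 1 node {Z}, right has 3 {M, D, N}.
      Root M: left subtree has 0 nodes { }, right has 2 {D, N}.
        Root D: left subtree has 0 nodes { }, right has 1 {N}.
  Root J: left subtree has 3 nodes {V, B, W}, right has 3 {L, A, S}.
    Root V: left subtree has 0 nodes { }, right has 2 {B, W}.
      Root B: left subtree has 0 nodes { }, right has 1 {W}.
    Root S: left subtree has 2 nodes {L, A}, right has 0 { }.
      Root A: left subtree has 1 node {L}, right has 0 { }.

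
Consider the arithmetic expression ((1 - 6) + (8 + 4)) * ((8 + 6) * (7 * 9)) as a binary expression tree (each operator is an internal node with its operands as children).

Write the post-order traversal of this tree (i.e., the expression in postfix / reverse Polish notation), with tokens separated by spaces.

1 6 - 8 4 + + 8 6 + 7 9 * * *

Post-order on an expression tree gives postfix notation: for each operator, emit left operand, right operand, then the operator.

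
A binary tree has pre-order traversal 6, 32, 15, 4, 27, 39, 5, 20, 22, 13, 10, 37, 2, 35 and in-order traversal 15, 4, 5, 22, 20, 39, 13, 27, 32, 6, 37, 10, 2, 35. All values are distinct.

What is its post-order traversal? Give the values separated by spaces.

22 20 5 13 39 27 4 15 32 37 35 2 10 6

The first element of pre-order is the root; it splits in-order into left and right subtrees.
Root 6: left subtree has 9 nodes {15, 4, 5, 22, 20, 39, 13, 27, 32}, right has 4 {37, 10, 2, 35}.
  Root 32: left subtree has 8 nodes {15, 4, 5, 22, 20, 39, 13, 27}, right has 0 { }.
    Root 15: left subtree has 0 nodes { }, right has 7 {4, 5, 22, 20, 39, 13, 27}.
      Root 4: left subtree has 0 nodes { }, right has 6 {5, 22, 20, 39, 13, 27}.
        Root 27: left subtree has 5 nodes {5, 22, 20, 39, 13}, right has 0 { }.
          Root 39: left subtree has 3 nodes {5, 22, 20}, right has 1 {13}.
            Root 5: left subtree has 0 nodes { }, right has 2 {22, 20}.
              Root 20: left subtree has 1 node {22}, right has 0 { }.
  Root 10: left subtree has 1 node {37}, right has 2 {2, 35}.
    Root 2: left subtree has 0 nodes { }, right has 1 {35}.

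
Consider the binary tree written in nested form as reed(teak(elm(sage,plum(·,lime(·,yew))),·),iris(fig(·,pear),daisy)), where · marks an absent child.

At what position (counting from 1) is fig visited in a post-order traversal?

8

Post-order visits the left subtree, then the right subtree, then the node.
At reed: go left to teak.
  At teak: go left to elm.
    At elm: go left to sage.
      sage is a leaf — visit sage.
    At elm: go right to plum.
      At plum: no left child.
      At plum: go right to lime.
        At lime: no left child.
        At lime: go right to yew.
          yew is a leaf — visit yew.
        Visit lime.
      Visit plum.
    Visit elm.
  At teak: no right child.
  Visit teak.
At reed: go right to iris.
  At iris: go left to fig.
    At fig: no left child.
    At fig: go right to pear.
      pear is a leaf — visit pear.
    Visit fig.
  At iris: go right to daisy.
    daisy is a leaf — visit daisy.
  Visit iris.
Visit reed.
Full post-order sequence: sage, yew, lime, plum, elm, teak, pear, fig, daisy, iris, reed.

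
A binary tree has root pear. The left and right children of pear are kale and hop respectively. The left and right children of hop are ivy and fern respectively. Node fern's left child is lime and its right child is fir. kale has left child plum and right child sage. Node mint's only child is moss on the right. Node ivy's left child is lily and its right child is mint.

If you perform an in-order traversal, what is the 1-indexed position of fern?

11

In-order visits the left subtree, then the node, then the right subtree.
At pear: go left to kale.
  At kale: go left to plum.
    plum is a leaf — visit plum.
  Visit kale.
  At kale: go right to sage.
    sage is a leaf — visit sage.
Visit pear.
At pear: go right to hop.
  At hop: go left to ivy.
    At ivy: go left to lily.
      lily is a leaf — visit lily.
    Visit ivy.
    At ivy: go right to mint.
      At mint: no left child.
      Visit mint.
      At mint: go right to moss.
        moss is a leaf — visit moss.
  Visit hop.
  At hop: go right to fern.
    At fern: go left to lime.
      lime is a leaf — visit lime.
    Visit fern.
    At fern: go right to fir.
      fir is a leaf — visit fir.
Full in-order sequence: plum, kale, sage, pear, lily, ivy, mint, moss, hop, lime, fern, fir.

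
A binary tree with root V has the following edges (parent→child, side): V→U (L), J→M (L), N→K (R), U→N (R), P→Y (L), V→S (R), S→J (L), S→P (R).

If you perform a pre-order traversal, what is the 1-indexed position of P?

8

Pre-order visits the node, then its left subtree, then its right subtree.
Visit V.
At V: go left to U.
  Visit U.
  At U: no left child.
  At U: go right to N.
    Visit N.
    At N: no left child.
    At N: go right to K.
      K is a leaf — visit K.
At V: go right to S.
  Visit S.
  At S: go left to J.
    Visit J.
    At J: go left to M.
      M is a leaf — visit M.
    At J: no right child.
  At S: go right to P.
    Visit P.
    At P: go left to Y.
      Y is a leaf — visit Y.
    At P: no right child.
Full pre-order sequence: V, U, N, K, S, J, M, P, Y.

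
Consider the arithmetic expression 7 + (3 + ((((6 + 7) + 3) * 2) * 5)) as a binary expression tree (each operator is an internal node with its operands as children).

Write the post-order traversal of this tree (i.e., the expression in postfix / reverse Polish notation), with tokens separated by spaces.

Post-order on an expression tree gives postfix notation: for each operator, emit left operand, right operand, then the operator.

7 3 6 7 + 3 + 2 * 5 * + +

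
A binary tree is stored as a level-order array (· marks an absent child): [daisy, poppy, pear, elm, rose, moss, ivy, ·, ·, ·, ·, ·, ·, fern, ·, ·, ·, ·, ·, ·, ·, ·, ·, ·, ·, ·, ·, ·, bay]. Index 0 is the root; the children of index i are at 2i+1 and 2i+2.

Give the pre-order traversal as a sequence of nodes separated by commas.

daisy, poppy, elm, rose, pear, moss, ivy, fern, bay

Pre-order visits the node, then its left subtree, then its right subtree.
Visit daisy.
At daisy: go left to poppy.
  Visit poppy.
  At poppy: go left to elm.
    elm is a leaf — visit elm.
  At poppy: go right to rose.
    rose is a leaf — visit rose.
At daisy: go right to pear.
  Visit pear.
  At pear: go left to moss.
    moss is a leaf — visit moss.
  At pear: go right to ivy.
    Visit ivy.
    At ivy: go left to fern.
      Visit fern.
      At fern: no left child.
      At fern: go right to bay.
        bay is a leaf — visit bay.
    At ivy: no right child.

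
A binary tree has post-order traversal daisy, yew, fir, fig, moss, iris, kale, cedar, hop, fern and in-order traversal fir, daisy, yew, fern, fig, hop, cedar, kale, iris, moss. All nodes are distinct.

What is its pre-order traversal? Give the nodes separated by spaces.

fern fir yew daisy hop fig cedar kale iris moss

The last element of post-order is the root; it splits in-order into left and right subtrees.
Root fern: left subtree has 3 nodes {fir, daisy, yew}, right has 6 {fig, hop, cedar, kale, iris, moss}.
  Root fir: left subtree has 0 nodes { }, right has 2 {daisy, yew}.
    Root yew: left subtree has 1 node {daisy}, right has 0 { }.
  Root hop: left subtree has 1 node {fig}, right has 4 {cedar, kale, iris, moss}.
    Root cedar: left subtree has 0 nodes { }, right has 3 {kale, iris, moss}.
      Root kale: left subtree has 0 nodes { }, right has 2 {iris, moss}.
        Root iris: left subtree has 0 nodes { }, right has 1 {moss}.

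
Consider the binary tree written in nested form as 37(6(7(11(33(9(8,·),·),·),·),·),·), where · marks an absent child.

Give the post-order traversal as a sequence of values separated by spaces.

8 9 33 11 7 6 37

Post-order visits the left subtree, then the right subtree, then the node.
At 37: go left to 6.
  At 6: go left to 7.
    At 7: go left to 11.
      At 11: go left to 33.
        At 33: go left to 9.
          At 9: go left to 8.
            8 is a leaf — visit 8.
          At 9: no right child.
          Visit 9.
        At 33: no right child.
        Visit 33.
      At 11: no right child.
      Visit 11.
    At 7: no right child.
    Visit 7.
  At 6: no right child.
  Visit 6.
At 37: no right child.
Visit 37.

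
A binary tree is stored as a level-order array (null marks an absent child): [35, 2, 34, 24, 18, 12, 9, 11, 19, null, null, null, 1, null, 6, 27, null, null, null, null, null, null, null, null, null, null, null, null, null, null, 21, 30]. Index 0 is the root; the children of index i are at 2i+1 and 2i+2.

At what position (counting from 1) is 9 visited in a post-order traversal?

12

Post-order visits the left subtree, then the right subtree, then the node.
At 35: go left to 2.
  At 2: go left to 24.
    At 24: go left to 11.
      At 11: go left to 27.
        At 27: go left to 30.
          30 is a leaf — visit 30.
        At 27: no right child.
        Visit 27.
      At 11: no right child.
      Visit 11.
    At 24: go right to 19.
      19 is a leaf — visit 19.
    Visit 24.
  At 2: go right to 18.
    18 is a leaf — visit 18.
  Visit 2.
At 35: go right to 34.
  At 34: go left to 12.
    At 12: no left child.
    At 12: go right to 1.
      1 is a leaf — visit 1.
    Visit 12.
  At 34: go right to 9.
    At 9: no left child.
    At 9: go right to 6.
      At 6: no left child.
      At 6: go right to 21.
        21 is a leaf — visit 21.
      Visit 6.
    Visit 9.
  Visit 34.
Visit 35.
Full post-order sequence: 30, 27, 11, 19, 24, 18, 2, 1, 12, 21, 6, 9, 34, 35.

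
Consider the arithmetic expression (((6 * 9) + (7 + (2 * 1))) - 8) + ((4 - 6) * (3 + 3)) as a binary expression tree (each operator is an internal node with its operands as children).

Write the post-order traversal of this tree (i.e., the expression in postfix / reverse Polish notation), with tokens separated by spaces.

Post-order on an expression tree gives postfix notation: for each operator, emit left operand, right operand, then the operator.

6 9 * 7 2 1 * + + 8 - 4 6 - 3 3 + * +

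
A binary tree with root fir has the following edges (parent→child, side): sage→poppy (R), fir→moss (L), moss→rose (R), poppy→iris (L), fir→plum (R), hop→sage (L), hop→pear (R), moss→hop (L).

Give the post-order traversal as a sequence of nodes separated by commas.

iris, poppy, sage, pear, hop, rose, moss, plum, fir

Post-order visits the left subtree, then the right subtree, then the node.
At fir: go left to moss.
  At moss: go left to hop.
    At hop: go left to sage.
      At sage: no left child.
      At sage: go right to poppy.
        At poppy: go left to iris.
          iris is a leaf — visit iris.
        At poppy: no right child.
        Visit poppy.
      Visit sage.
    At hop: go right to pear.
      pear is a leaf — visit pear.
    Visit hop.
  At moss: go right to rose.
    rose is a leaf — visit rose.
  Visit moss.
At fir: go right to plum.
  plum is a leaf — visit plum.
Visit fir.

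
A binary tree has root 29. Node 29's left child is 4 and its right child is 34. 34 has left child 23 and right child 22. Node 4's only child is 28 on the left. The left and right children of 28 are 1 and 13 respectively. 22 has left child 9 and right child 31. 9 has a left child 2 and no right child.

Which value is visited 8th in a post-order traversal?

31

Post-order visits the left subtree, then the right subtree, then the node.
At 29: go left to 4.
  At 4: go left to 28.
    At 28: go left to 1.
      1 is a leaf — visit 1.
    At 28: go right to 13.
      13 is a leaf — visit 13.
    Visit 28.
  At 4: no right child.
  Visit 4.
At 29: go right to 34.
  At 34: go left to 23.
    23 is a leaf — visit 23.
  At 34: go right to 22.
    At 22: go left to 9.
      At 9: go left to 2.
        2 is a leaf — visit 2.
      At 9: no right child.
      Visit 9.
    At 22: go right to 31.
      31 is a leaf — visit 31.
    Visit 22.
  Visit 34.
Visit 29.
Full post-order sequence: 1, 13, 28, 4, 23, 2, 9, 31, 22, 34, 29.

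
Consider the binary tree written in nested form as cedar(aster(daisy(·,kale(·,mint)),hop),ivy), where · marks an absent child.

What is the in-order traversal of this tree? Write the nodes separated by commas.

daisy, kale, mint, aster, hop, cedar, ivy

In-order visits the left subtree, then the node, then the right subtree.
At cedar: go left to aster.
  At aster: go left to daisy.
    At daisy: no left child.
    Visit daisy.
    At daisy: go right to kale.
      At kale: no left child.
      Visit kale.
      At kale: go right to mint.
        mint is a leaf — visit mint.
  Visit aster.
  At aster: go right to hop.
    hop is a leaf — visit hop.
Visit cedar.
At cedar: go right to ivy.
  ivy is a leaf — visit ivy.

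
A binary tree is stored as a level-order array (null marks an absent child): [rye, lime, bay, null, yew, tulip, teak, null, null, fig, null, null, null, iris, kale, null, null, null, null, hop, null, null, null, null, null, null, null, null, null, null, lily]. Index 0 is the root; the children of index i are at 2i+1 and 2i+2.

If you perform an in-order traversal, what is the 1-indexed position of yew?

In-order visits the left subtree, then the node, then the right subtree.
At rye: go left to lime.
  At lime: no left child.
  Visit lime.
  At lime: go right to yew.
    At yew: go left to fig.
      At fig: go left to hop.
        hop is a leaf — visit hop.
      Visit fig.
      At fig: no right child.
    Visit yew.
    At yew: no right child.
Visit rye.
At rye: go right to bay.
  At bay: go left to tulip.
    tulip is a leaf — visit tulip.
  Visit bay.
  At bay: go right to teak.
    At teak: go left to iris.
      iris is a leaf — visit iris.
    Visit teak.
    At teak: go right to kale.
      At kale: no left child.
      Visit kale.
      At kale: go right to lily.
        lily is a leaf — visit lily.
Full in-order sequence: lime, hop, fig, yew, rye, tulip, bay, iris, teak, kale, lily.

4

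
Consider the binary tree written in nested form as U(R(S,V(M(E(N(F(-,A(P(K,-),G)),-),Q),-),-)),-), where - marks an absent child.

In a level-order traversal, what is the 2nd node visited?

Level-order visits nodes level by level from the root, left to right within each level.
Level 0: U
Level 1: R
Level 2: S, V
Level 3: M
Level 4: E
Level 5: N, Q
Level 6: F
Level 7: A
Level 8: P, G
Level 9: K
Full level-order sequence: U, R, S, V, M, E, N, Q, F, A, P, G, K.

R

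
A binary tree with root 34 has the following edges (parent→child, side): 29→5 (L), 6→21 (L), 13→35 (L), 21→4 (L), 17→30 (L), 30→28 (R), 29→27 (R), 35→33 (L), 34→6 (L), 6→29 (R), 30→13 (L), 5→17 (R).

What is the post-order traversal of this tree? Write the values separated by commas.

4, 21, 33, 35, 13, 28, 30, 17, 5, 27, 29, 6, 34

Post-order visits the left subtree, then the right subtree, then the node.
At 34: go left to 6.
  At 6: go left to 21.
    At 21: go left to 4.
      4 is a leaf — visit 4.
    At 21: no right child.
    Visit 21.
  At 6: go right to 29.
    At 29: go left to 5.
      At 5: no left child.
      At 5: go right to 17.
        At 17: go left to 30.
          At 30: go left to 13.
            At 13: go left to 35.
              At 35: go left to 33.
                33 is a leaf — visit 33.
              At 35: no right child.
              Visit 35.
            At 13: no right child.
            Visit 13.
          At 30: go right to 28.
            28 is a leaf — visit 28.
          Visit 30.
        At 17: no right child.
        Visit 17.
      Visit 5.
    At 29: go right to 27.
      27 is a leaf — visit 27.
    Visit 29.
  Visit 6.
At 34: no right child.
Visit 34.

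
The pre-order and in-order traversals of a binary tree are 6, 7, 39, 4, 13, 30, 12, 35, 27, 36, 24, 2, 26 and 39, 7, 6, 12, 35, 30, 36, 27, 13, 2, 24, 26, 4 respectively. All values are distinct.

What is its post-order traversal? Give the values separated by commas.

The first element of pre-order is the root; it splits in-order into left and right subtrees.
Root 6: left subtree has 2 nodes {39, 7}, right has 10 {12, 35, 30, 36, 27, 13, 2, 24, 26, 4}.
  Root 7: left subtree has 1 node {39}, right has 0 { }.
  Root 4: left subtree has 9 nodes {12, 35, 30, 36, 27, 13, 2, 24, 26}, right has 0 { }.
    Root 13: left subtree has 5 nodes {12, 35, 30, 36, 27}, right has 3 {2, 24, 26}.
      Root 30: left subtree has 2 nodes {12, 35}, right has 2 {36, 27}.
        Root 12: left subtree has 0 nodes { }, right has 1 {35}.
        Root 27: left subtree has 1 node {36}, right has 0 { }.
      Root 24: left subtree has 1 node {2}, right has 1 {26}.

39, 7, 35, 12, 36, 27, 30, 2, 26, 24, 13, 4, 6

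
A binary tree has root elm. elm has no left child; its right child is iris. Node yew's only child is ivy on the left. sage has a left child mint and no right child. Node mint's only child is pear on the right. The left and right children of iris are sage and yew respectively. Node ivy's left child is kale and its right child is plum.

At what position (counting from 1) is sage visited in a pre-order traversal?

Pre-order visits the node, then its left subtree, then its right subtree.
Visit elm.
At elm: no left child.
At elm: go right to iris.
  Visit iris.
  At iris: go left to sage.
    Visit sage.
    At sage: go left to mint.
      Visit mint.
      At mint: no left child.
      At mint: go right to pear.
        pear is a leaf — visit pear.
    At sage: no right child.
  At iris: go right to yew.
    Visit yew.
    At yew: go left to ivy.
      Visit ivy.
      At ivy: go left to kale.
        kale is a leaf — visit kale.
      At ivy: go right to plum.
        plum is a leaf — visit plum.
    At yew: no right child.
Full pre-order sequence: elm, iris, sage, mint, pear, yew, ivy, kale, plum.

3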